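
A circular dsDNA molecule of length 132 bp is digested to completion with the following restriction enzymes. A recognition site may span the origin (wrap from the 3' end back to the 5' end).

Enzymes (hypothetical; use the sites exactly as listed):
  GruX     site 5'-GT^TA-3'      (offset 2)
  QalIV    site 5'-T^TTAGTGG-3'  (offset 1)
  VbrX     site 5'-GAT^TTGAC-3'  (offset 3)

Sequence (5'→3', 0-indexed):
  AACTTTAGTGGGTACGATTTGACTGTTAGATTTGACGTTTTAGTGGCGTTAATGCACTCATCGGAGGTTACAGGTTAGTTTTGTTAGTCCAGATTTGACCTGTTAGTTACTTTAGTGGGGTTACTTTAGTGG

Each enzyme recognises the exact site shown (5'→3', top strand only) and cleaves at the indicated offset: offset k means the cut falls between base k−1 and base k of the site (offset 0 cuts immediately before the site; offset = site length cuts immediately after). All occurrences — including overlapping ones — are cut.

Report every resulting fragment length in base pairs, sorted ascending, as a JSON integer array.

[4,4,4,5,7,8,8,9,9,10,10,10,11,14,19]

Per-enzyme occurrences:
  GruX (GTTA, off=2): starts [24, 47, 66, 73, 82, 101, 105, 119] → cuts [26, 49, 68, 75, 84, 103, 107, 121]
  QalIV (TTTAGTGG, off=1): starts [3, 38, 110, 124] → cuts [4, 39, 111, 125]
  VbrX (GATTTGAC, off=3): starts [15, 28, 91] → cuts [18, 31, 94]

Pooled cuts: [4, 18, 26, 31, 39, 49, 68, 75, 84, 94, 103, 107, 111, 121, 125]

Fragments:
  4→18: 14 bp
  18→26: 8 bp
  26→31: 5 bp
  31→39: 8 bp
  39→49: 10 bp
  49→68: 19 bp
  68→75: 7 bp
  75→84: 9 bp
  84→94: 10 bp
  94→103: 9 bp
  103→107: 4 bp
  107→111: 4 bp
  111→121: 10 bp
  121→125: 4 bp
  125→4 (wrap): 132-125+4 = 11 bp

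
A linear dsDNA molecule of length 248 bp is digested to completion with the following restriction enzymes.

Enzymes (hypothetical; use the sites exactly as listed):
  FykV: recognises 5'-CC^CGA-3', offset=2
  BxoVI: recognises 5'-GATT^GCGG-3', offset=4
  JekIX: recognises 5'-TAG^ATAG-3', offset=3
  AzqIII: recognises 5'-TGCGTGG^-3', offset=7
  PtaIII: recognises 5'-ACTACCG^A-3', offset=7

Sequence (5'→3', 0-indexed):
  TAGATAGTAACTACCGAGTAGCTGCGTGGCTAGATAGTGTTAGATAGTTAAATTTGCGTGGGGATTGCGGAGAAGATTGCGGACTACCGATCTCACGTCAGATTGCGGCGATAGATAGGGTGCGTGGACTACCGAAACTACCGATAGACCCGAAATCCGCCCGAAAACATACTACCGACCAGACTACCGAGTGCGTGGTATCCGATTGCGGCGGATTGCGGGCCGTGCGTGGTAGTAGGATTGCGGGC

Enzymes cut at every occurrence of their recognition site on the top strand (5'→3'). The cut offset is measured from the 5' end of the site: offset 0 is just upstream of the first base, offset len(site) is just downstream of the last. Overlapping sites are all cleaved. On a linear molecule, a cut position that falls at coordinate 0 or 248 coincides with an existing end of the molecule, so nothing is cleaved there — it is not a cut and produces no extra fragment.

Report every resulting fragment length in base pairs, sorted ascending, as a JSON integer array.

[3,4,5,6,7,7,9,9,9,10,10,10,10,11,11,12,12,13,13,13,15,15,16,18]

Site scan:
  FykV (CCCGA, off=2): starts [148, 159] → cuts [150, 161]
  BxoVI (GATTGCGG, off=4): starts [62, 74, 100, 203, 213, 238] → cuts [66, 78, 104, 207, 217, 242]
  JekIX (TAGATAG, off=3): starts [0, 30, 40, 111] → cuts [3, 33, 43, 114]
  AzqIII (TGCGTGG, off=7): starts [22, 54, 120, 191, 225] → cuts [29, 61, 127, 198, 232]
  PtaIII (ACTACCGA, off=7): starts [9, 82, 127, 136, 170, 182] → cuts [16, 89, 134, 143, 177, 189]

All cut coordinates (distinct, sorted): [3, 16, 29, 33, 43, 61, 66, 78, 89, 104, 114, 127, 134, 143, 150, 161, 177, 189, 198, 207, 217, 232, 242]

Fragment lengths:
  [0,3): 3 bp
  [3,16): 13 bp
  [16,29): 13 bp
  [29,33): 4 bp
  [33,43): 10 bp
  [43,61): 18 bp
  [61,66): 5 bp
  [66,78): 12 bp
  [78,89): 11 bp
  [89,104): 15 bp
  [104,114): 10 bp
  [114,127): 13 bp
  [127,134): 7 bp
  [134,143): 9 bp
  [143,150): 7 bp
  [150,161): 11 bp
  [161,177): 16 bp
  [177,189): 12 bp
  [189,198): 9 bp
  [198,207): 9 bp
  [207,217): 10 bp
  [217,232): 15 bp
  [232,242): 10 bp
  [242,248): 6 bp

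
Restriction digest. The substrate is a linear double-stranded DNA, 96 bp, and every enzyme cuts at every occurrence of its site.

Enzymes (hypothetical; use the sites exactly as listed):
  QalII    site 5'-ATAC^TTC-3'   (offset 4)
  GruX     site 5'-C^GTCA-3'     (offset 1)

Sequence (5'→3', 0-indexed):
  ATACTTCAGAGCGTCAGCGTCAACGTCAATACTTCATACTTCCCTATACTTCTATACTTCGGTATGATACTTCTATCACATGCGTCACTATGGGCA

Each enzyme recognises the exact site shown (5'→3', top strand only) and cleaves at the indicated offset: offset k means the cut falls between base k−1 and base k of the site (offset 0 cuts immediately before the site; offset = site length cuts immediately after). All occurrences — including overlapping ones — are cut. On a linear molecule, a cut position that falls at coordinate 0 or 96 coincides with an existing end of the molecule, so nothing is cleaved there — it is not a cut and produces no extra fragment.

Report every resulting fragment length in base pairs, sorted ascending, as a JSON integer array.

Per-enzyme occurrences:
  QalII ATACTTC/4: at [0, 28, 35, 45, 53, 66] ⇒ [4, 32, 39, 49, 57, 70]
  GruX CGTCA/1: at [11, 17, 23, 82] ⇒ [12, 18, 24, 83]

Pooled cuts: [4, 12, 18, 24, 32, 39, 49, 57, 70, 83]

Fragments:
  [0,4): 4 bp
  [4,12): 8 bp
  [12,18): 6 bp
  [18,24): 6 bp
  [24,32): 8 bp
  [32,39): 7 bp
  [39,49): 10 bp
  [49,57): 8 bp
  [57,70): 13 bp
  [70,83): 13 bp
  [83,96): 13 bp

[4,6,6,7,8,8,8,10,13,13,13]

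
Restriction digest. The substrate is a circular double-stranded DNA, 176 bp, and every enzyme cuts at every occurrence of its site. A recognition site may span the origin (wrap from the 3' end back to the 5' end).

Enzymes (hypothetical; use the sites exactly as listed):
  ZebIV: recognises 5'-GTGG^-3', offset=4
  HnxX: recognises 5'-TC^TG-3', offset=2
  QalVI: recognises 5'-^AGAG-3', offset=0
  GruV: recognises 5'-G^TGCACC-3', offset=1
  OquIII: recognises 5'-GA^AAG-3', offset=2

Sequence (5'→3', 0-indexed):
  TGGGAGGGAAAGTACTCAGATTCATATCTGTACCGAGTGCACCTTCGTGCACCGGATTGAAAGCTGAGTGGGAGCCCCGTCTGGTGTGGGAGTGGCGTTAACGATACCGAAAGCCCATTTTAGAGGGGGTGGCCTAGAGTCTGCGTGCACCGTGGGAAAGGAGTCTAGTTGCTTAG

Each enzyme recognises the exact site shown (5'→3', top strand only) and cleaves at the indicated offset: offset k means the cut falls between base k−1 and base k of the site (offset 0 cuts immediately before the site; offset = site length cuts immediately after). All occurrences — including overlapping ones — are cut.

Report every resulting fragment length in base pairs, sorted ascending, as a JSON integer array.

[2,3,4,6,6,6,8,9,10,10,10,11,11,11,13,15,19,22]

Scan for sites:
  ZebIV (GTGG, off=4): starts [67, 85, 91, 128, 151, 175] → cuts [3, 71, 89, 95, 132, 155]
  HnxX (TCTG, off=2): starts [26, 79, 139] → cuts [28, 81, 141]
  QalVI (AGAG, off=0): starts [121, 135] → cuts [121, 135]
  GruV (GTGCACC, off=1): starts [36, 46, 144] → cuts [37, 47, 145]
  OquIII (GAAAG, off=2): starts [7, 58, 108, 155] → cuts [9, 60, 110, 157]

All cut coordinates (distinct, sorted): [3, 9, 28, 37, 47, 60, 71, 81, 89, 95, 110, 121, 132, 135, 141, 145, 155, 157]

Fragment lengths:
  3→9: 6 bp
  9→28: 19 bp
  28→37: 9 bp
  37→47: 10 bp
  47→60: 13 bp
  60→71: 11 bp
  71→81: 10 bp
  81→89: 8 bp
  89→95: 6 bp
  95→110: 15 bp
  110→121: 11 bp
  121→132: 11 bp
  132→135: 3 bp
  135→141: 6 bp
  141→145: 4 bp
  145→155: 10 bp
  155→157: 2 bp
  157→3 (wrap): 176-157+3 = 22 bp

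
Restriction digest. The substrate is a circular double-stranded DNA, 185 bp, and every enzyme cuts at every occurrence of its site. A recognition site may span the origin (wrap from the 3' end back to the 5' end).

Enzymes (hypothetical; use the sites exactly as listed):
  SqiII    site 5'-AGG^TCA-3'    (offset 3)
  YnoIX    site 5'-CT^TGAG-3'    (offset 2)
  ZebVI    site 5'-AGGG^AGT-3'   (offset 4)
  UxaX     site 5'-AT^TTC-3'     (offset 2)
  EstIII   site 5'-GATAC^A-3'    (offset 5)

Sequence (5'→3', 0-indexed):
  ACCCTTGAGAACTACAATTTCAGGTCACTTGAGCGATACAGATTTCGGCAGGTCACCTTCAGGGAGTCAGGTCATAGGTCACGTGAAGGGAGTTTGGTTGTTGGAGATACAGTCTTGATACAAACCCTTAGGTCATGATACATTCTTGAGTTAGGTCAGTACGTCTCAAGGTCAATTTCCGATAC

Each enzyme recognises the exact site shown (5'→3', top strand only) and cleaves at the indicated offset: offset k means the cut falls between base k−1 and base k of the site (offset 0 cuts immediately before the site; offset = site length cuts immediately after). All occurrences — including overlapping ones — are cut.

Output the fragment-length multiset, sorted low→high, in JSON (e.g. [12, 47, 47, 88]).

[4,5,5,5,5,6,7,7,9,9,9,9,10,11,11,12,12,13,16,20]

Site scan:
  SqiII (AGGTCA, off=3): starts [21, 49, 68, 75, 129, 152, 168] → cuts [24, 52, 71, 78, 132, 155, 171]
  YnoIX (CTTGAG, off=2): starts [3, 27, 144] → cuts [5, 29, 146]
  ZebVI (AGGGAGT, off=4): starts [60, 86] → cuts [64, 90]
  UxaX (ATTTC, off=2): starts [16, 41, 174] → cuts [18, 43, 176]
  EstIII (GATACA, off=5): starts [34, 105, 116, 136, 180] → cuts [0, 39, 110, 121, 141]

All cut coordinates (distinct, sorted): [0, 5, 18, 24, 29, 39, 43, 52, 64, 71, 78, 90, 110, 121, 132, 141, 146, 155, 171, 176]

Fragments:
  0→5: 5 bp
  5→18: 13 bp
  18→24: 6 bp
  24→29: 5 bp
  29→39: 10 bp
  39→43: 4 bp
  43→52: 9 bp
  52→64: 12 bp
  64→71: 7 bp
  71→78: 7 bp
  78→90: 12 bp
  90→110: 20 bp
  110→121: 11 bp
  121→132: 11 bp
  132→141: 9 bp
  141→146: 5 bp
  146→155: 9 bp
  155→171: 16 bp
  171→176: 5 bp
  176→0 (wrap): 185-176+0 = 9 bp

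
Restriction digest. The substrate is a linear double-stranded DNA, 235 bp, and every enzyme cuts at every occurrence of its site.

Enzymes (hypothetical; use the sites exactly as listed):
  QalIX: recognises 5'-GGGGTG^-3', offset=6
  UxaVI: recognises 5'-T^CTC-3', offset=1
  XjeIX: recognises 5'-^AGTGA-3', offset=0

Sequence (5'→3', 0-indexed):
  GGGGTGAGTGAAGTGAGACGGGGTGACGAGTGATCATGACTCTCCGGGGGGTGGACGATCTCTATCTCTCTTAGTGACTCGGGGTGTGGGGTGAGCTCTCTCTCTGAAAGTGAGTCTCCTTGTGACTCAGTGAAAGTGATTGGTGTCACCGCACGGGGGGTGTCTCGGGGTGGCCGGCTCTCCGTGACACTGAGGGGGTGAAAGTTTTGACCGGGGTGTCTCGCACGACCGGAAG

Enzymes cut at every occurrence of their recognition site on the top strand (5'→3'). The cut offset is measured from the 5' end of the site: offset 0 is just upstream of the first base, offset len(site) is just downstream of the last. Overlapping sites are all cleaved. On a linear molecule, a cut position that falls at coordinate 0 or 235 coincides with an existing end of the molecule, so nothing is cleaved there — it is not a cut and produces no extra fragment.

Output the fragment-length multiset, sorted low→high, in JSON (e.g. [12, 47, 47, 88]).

[1,1,2,2,2,3,4,5,5,6,6,6,6,7,7,7,7,9,12,13,13,14,14,16,18,21,28]

Site scan:
  QalIX (GGGGTG, off=6): starts [0, 19, 47, 80, 87, 156, 166, 194, 212] → cuts [6, 25, 53, 86, 93, 162, 172, 200, 218]
  UxaVI (TCTC, off=1): starts [40, 58, 64, 66, 96, 98, 100, 114, 162, 178, 218] → cuts [41, 59, 65, 67, 97, 99, 101, 115, 163, 179, 219]
  XjeIX (AGTGA, off=0): starts [6, 11, 28, 72, 108, 128, 134] → cuts [6, 11, 28, 72, 108, 128, 134]

All cut coordinates (distinct, sorted): [6, 11, 25, 28, 41, 53, 59, 65, 67, 72, 86, 93, 97, 99, 101, 108, 115, 128, 134, 162, 163, 172, 179, 200, 218, 219]

Fragments:
  [0,6): 6 bp
  [6,11): 5 bp
  [11,25): 14 bp
  [25,28): 3 bp
  [28,41): 13 bp
  [41,53): 12 bp
  [53,59): 6 bp
  [59,65): 6 bp
  [65,67): 2 bp
  [67,72): 5 bp
  [72,86): 14 bp
  [86,93): 7 bp
  [93,97): 4 bp
  [97,99): 2 bp
  [99,101): 2 bp
  [101,108): 7 bp
  [108,115): 7 bp
  [115,128): 13 bp
  [128,134): 6 bp
  [134,162): 28 bp
  [162,163): 1 bp
  [163,172): 9 bp
  [172,179): 7 bp
  [179,200): 21 bp
  [200,218): 18 bp
  [218,219): 1 bp
  [219,235): 16 bp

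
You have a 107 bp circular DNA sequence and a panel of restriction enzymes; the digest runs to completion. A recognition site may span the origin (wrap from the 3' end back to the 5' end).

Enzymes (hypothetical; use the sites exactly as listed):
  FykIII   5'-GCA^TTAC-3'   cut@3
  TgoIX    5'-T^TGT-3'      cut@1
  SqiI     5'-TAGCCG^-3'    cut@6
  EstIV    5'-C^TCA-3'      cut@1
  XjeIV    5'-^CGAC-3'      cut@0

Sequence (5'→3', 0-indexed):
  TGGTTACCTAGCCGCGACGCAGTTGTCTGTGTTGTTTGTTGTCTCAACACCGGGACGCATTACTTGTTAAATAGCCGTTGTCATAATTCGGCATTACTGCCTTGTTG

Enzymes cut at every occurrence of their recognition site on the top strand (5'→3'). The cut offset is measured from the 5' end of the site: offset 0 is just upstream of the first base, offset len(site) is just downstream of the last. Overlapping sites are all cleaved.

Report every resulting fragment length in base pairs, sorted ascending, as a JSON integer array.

[1,3,3,4,4,5,9,9,9,13,15,16,16]

Scan for sites:
  FykIII GCATTAC/3: at [56, 90] ⇒ [59, 93]
  TgoIX TTGT/1: at [22, 31, 35, 38, 63, 77, 101, 104] ⇒ [23, 32, 36, 39, 64, 78, 102, 105]
  SqiI TAGCCG/6: at [8, 71] ⇒ [14, 77]
  EstIV CTCA/1: at [42] ⇒ [43]
  XjeIV CGAC/0: at [14] ⇒ [14]

Pooled cuts: [14, 23, 32, 36, 39, 43, 59, 64, 77, 78, 93, 102, 105]

Fragment lengths:
  14→23: 9 bp
  23→32: 9 bp
  32→36: 4 bp
  36→39: 3 bp
  39→43: 4 bp
  43→59: 16 bp
  59→64: 5 bp
  64→77: 13 bp
  77→78: 1 bp
  78→93: 15 bp
  93→102: 9 bp
  102→105: 3 bp
  105→14 (wrap): 107-105+14 = 16 bp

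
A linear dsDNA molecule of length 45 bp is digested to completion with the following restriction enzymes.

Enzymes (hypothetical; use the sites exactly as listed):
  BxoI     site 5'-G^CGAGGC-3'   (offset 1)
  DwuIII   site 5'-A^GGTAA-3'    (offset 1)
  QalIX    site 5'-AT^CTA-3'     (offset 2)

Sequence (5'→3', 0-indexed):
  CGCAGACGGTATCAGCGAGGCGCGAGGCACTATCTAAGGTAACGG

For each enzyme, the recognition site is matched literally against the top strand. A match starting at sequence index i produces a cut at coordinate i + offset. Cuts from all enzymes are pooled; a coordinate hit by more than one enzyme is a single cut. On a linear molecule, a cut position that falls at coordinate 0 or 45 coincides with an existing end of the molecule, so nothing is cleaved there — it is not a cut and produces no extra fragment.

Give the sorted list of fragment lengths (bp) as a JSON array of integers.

Scan for sites:
  BxoI GCGAGGC/1: at [14, 21] ⇒ [15, 22]
  DwuIII AGGTAA/1: at [36] ⇒ [37]
  QalIX ATCTA/2: at [31] ⇒ [33]

All cut coordinates (distinct, sorted): [15, 22, 33, 37]

Fragment lengths:
  [0,15): 15 bp
  [15,22): 7 bp
  [22,33): 11 bp
  [33,37): 4 bp
  [37,45): 8 bp

[4,7,8,11,15]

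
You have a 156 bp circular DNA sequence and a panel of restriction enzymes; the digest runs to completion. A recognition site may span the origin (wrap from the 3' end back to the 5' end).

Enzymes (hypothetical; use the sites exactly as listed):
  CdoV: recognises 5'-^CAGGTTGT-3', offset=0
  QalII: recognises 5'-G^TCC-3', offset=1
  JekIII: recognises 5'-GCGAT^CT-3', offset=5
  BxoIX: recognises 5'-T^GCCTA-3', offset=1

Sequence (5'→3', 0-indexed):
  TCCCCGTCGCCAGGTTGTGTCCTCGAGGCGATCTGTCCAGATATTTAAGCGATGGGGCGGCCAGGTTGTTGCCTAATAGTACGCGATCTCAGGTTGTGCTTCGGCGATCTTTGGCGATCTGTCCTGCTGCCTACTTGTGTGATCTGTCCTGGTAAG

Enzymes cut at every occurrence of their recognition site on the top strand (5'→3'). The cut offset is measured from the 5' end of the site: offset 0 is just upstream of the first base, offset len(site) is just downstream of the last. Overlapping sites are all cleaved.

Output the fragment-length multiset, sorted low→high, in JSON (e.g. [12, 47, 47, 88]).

[2,3,3,7,9,9,10,10,10,13,17,18,19,26]

Scan for sites:
  CdoV (CAGGTTGT, off=0): starts [10, 61, 89] → cuts [10, 61, 89]
  QalII (GTCC, off=1): starts [18, 34, 120, 145, 155] → cuts [0, 19, 35, 121, 146]
  JekIII (GCGATCT, off=5): starts [27, 82, 103, 113] → cuts [32, 87, 108, 118]
  BxoIX (TGCCTA, off=1): starts [69, 127] → cuts [70, 128]

All cut coordinates (distinct, sorted): [0, 10, 19, 32, 35, 61, 70, 87, 89, 108, 118, 121, 128, 146]

Fragments:
  0→10: 10 bp
  10→19: 9 bp
  19→32: 13 bp
  32→35: 3 bp
  35→61: 26 bp
  61→70: 9 bp
  70→87: 17 bp
  87→89: 2 bp
  89→108: 19 bp
  108→118: 10 bp
  118→121: 3 bp
  121→128: 7 bp
  128→146: 18 bp
  146→0 (wrap): 156-146+0 = 10 bp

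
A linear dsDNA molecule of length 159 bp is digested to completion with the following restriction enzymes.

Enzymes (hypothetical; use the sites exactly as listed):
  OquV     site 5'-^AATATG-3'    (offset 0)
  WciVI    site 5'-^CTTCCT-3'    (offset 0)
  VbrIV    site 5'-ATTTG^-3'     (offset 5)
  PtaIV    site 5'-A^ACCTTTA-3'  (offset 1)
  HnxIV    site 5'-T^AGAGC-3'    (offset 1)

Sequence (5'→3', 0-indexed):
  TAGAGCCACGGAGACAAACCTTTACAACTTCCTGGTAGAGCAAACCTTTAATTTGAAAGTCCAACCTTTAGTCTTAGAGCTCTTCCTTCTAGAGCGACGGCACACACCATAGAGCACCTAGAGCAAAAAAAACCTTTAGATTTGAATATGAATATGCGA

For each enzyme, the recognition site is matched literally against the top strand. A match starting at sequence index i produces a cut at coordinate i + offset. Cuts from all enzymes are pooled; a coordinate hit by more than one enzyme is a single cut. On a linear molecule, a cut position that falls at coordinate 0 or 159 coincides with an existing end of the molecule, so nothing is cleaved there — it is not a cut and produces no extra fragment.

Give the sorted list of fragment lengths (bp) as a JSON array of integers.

Scan for sites:
  OquV AATATG/0: at [144, 150] ⇒ [144, 150]
  WciVI CTTCCT/0: at [27, 81] ⇒ [27, 81]
  VbrIV ATTTG/5: at [50, 139] ⇒ [55, 144]
  PtaIV AACCTTTA/1: at [16, 42, 62, 130] ⇒ [17, 43, 63, 131]
  HnxIV TAGAGC/1: at [0, 35, 74, 89, 109, 118] ⇒ [1, 36, 75, 90, 110, 119]

All cut coordinates (distinct, sorted): [1, 17, 27, 36, 43, 55, 63, 75, 81, 90, 110, 119, 131, 144, 150]

Fragments:
  [0,1): 1 bp
  [1,17): 16 bp
  [17,27): 10 bp
  [27,36): 9 bp
  [36,43): 7 bp
  [43,55): 12 bp
  [55,63): 8 bp
  [63,75): 12 bp
  [75,81): 6 bp
  [81,90): 9 bp
  [90,110): 20 bp
  [110,119): 9 bp
  [119,131): 12 bp
  [131,144): 13 bp
  [144,150): 6 bp
  [150,159): 9 bp

[1,6,6,7,8,9,9,9,9,10,12,12,12,13,16,20]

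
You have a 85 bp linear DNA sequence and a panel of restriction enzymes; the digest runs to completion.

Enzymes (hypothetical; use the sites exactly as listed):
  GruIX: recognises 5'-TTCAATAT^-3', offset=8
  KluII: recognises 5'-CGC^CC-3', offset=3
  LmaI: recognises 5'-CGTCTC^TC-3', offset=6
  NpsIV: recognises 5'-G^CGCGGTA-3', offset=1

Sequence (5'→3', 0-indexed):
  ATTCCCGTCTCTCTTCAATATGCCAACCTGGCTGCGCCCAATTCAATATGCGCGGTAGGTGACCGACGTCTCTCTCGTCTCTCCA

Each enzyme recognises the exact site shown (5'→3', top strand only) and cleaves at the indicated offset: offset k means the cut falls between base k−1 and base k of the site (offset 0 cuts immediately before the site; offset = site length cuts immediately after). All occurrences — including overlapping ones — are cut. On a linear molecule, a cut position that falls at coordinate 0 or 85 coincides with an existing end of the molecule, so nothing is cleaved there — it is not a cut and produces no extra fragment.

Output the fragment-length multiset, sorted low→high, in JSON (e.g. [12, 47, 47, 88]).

Per-enzyme occurrences:
  GruIX (TTCAATAT, off=8): starts [13, 41] → cuts [21, 49]
  KluII (CGCCC, off=3): starts [34] → cuts [37]
  LmaI (CGTCTCTC, off=6): starts [5, 66, 75] → cuts [11, 72, 81]
  NpsIV (GCGCGGTA, off=1): starts [49] → cuts [50]

Pooled cuts: [11, 21, 37, 49, 50, 72, 81]

Fragments:
  [0,11): 11 bp
  [11,21): 10 bp
  [21,37): 16 bp
  [37,49): 12 bp
  [49,50): 1 bp
  [50,72): 22 bp
  [72,81): 9 bp
  [81,85): 4 bp

[1,4,9,10,11,12,16,22]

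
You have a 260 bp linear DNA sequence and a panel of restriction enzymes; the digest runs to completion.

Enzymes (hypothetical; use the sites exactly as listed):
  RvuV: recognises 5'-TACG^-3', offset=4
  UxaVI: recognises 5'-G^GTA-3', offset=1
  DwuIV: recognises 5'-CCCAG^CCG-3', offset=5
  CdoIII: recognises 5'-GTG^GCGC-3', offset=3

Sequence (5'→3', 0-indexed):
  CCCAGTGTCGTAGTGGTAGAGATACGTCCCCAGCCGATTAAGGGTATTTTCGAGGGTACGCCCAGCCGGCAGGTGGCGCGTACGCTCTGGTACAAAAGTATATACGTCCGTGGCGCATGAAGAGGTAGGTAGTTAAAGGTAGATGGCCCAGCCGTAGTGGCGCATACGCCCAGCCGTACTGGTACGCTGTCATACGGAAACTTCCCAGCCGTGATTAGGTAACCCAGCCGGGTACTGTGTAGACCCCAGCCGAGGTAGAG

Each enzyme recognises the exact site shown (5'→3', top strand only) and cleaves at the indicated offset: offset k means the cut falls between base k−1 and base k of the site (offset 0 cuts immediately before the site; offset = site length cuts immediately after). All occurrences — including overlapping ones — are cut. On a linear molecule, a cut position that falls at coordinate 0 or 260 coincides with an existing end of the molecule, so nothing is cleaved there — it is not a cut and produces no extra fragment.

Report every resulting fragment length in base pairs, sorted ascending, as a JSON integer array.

[4,4,5,5,5,5,5,5,6,6,7,8,8,9,9,9,10,10,10,10,10,11,12,12,12,13,15,17,18]

Site scan:
  RvuV (TACG, off=4): starts [22, 56, 80, 102, 164, 182, 192] → cuts [26, 60, 84, 106, 168, 186, 196]
  UxaVI (GGTA, off=1): starts [14, 42, 54, 88, 123, 127, 137, 180, 217, 230, 253] → cuts [15, 43, 55, 89, 124, 128, 138, 181, 218, 231, 254]
  DwuIV (CCCAGCCG, off=5): starts [28, 60, 146, 168, 203, 222, 244] → cuts [33, 65, 151, 173, 208, 227, 249]
  CdoIII (GTGGCGC, off=3): starts [72, 109, 156] → cuts [75, 112, 159]

Pooled cuts: [15, 26, 33, 43, 55, 60, 65, 75, 84, 89, 106, 112, 124, 128, 138, 151, 159, 168, 173, 181, 186, 196, 208, 218, 227, 231, 249, 254]

Fragment lengths:
  [0,15): 15 bp
  [15,26): 11 bp
  [26,33): 7 bp
  [33,43): 10 bp
  [43,55): 12 bp
  [55,60): 5 bp
  [60,65): 5 bp
  [65,75): 10 bp
  [75,84): 9 bp
  [84,89): 5 bp
  [89,106): 17 bp
  [106,112): 6 bp
  [112,124): 12 bp
  [124,128): 4 bp
  [128,138): 10 bp
  [138,151): 13 bp
  [151,159): 8 bp
  [159,168): 9 bp
  [168,173): 5 bp
  [173,181): 8 bp
  [181,186): 5 bp
  [186,196): 10 bp
  [196,208): 12 bp
  [208,218): 10 bp
  [218,227): 9 bp
  [227,231): 4 bp
  [231,249): 18 bp
  [249,254): 5 bp
  [254,260): 6 bp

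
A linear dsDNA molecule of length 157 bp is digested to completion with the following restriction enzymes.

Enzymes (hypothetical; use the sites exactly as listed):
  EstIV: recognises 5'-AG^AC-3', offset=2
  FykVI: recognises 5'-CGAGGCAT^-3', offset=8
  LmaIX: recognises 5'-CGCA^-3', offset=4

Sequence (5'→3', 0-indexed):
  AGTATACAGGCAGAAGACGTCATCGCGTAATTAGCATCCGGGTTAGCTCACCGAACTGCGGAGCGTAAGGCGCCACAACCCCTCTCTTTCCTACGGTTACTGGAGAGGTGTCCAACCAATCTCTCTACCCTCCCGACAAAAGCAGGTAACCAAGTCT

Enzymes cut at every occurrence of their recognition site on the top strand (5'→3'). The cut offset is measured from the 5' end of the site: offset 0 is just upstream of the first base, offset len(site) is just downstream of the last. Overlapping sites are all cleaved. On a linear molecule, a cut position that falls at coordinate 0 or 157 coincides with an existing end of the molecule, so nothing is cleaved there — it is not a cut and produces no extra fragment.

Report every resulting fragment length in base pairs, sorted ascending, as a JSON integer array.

Site scan:
  EstIV (AGAC, off=2): starts [14] → cuts [16]
  FykVI (CGAGGCAT, off=8): no sites
  LmaIX (CGCA, off=4): no sites

All cut coordinates (distinct, sorted): [16]

Fragment lengths:
  [0,16): 16 bp
  [16,157): 141 bp

[16,141]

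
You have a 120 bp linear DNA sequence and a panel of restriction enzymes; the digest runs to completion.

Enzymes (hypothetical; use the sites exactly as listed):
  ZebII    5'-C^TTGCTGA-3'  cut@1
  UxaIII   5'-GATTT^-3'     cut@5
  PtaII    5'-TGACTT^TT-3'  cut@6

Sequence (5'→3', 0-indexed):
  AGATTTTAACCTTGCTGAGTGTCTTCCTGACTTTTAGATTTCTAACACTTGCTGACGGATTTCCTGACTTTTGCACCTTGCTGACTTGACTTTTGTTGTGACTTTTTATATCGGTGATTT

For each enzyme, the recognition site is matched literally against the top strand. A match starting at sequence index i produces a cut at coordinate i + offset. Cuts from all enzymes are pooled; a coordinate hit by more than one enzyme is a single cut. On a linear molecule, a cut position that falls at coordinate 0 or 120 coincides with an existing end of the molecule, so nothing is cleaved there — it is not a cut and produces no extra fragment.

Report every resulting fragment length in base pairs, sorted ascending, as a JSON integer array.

[5,6,7,7,8,8,12,14,15,16,22]

Per-enzyme occurrences:
  ZebII (CTTGCTGA, off=1): starts [10, 47, 76] → cuts [11, 48, 77]
  UxaIII (GATTT, off=5): starts [1, 36, 57, 115] → cuts [6, 41, 62] (position 120 is a terminus of the linear molecule — no cut)
  PtaII (TGACTTTT, off=6): starts [27, 64, 86, 98] → cuts [33, 70, 92, 104]

All cut coordinates (distinct, sorted): [6, 11, 33, 41, 48, 62, 70, 77, 92, 104]

Fragment lengths:
  [0,6): 6 bp
  [6,11): 5 bp
  [11,33): 22 bp
  [33,41): 8 bp
  [41,48): 7 bp
  [48,62): 14 bp
  [62,70): 8 bp
  [70,77): 7 bp
  [77,92): 15 bp
  [92,104): 12 bp
  [104,120): 16 bp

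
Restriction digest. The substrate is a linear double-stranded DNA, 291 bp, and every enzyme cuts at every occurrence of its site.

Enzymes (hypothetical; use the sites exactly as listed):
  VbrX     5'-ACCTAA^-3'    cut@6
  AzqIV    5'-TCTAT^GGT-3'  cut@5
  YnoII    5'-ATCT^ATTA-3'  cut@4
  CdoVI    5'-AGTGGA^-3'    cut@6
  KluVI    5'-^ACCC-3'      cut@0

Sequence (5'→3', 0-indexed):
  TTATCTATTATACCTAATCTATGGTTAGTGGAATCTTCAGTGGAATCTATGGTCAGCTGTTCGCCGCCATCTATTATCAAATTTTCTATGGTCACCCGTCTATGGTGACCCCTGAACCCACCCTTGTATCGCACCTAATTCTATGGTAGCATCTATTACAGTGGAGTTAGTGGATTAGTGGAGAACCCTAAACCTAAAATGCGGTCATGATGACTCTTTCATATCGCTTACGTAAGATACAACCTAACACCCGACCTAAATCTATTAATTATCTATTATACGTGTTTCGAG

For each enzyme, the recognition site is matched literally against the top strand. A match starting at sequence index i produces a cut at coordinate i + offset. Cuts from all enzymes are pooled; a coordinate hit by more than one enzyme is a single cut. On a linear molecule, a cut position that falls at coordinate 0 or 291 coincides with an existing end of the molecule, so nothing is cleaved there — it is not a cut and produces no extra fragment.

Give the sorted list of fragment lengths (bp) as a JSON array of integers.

[1,2,4,4,4,4,5,6,6,6,8,8,9,10,10,10,11,11,11,11,12,13,17,17,19,22,50]

Scan for sites:
  VbrX (ACCTAA, off=6): starts [11, 132, 191, 241, 253] → cuts [17, 138, 197, 247, 259]
  AzqIV (TCTATGGT, off=5): starts [17, 45, 84, 98, 139] → cuts [22, 50, 89, 103, 144]
  YnoII (ATCTATTA, off=4): starts [2, 68, 150, 259, 270] → cuts [6, 72, 154, 263, 274]
  CdoVI (AGTGGA, off=6): starts [26, 38, 159, 168, 176] → cuts [32, 44, 165, 174, 182]
  KluVI (ACCC, off=0): starts [93, 107, 115, 119, 184, 248] → cuts [93, 107, 115, 119, 184, 248]

All cut coordinates (distinct, sorted): [6, 17, 22, 32, 44, 50, 72, 89, 93, 103, 107, 115, 119, 138, 144, 154, 165, 174, 182, 184, 197, 247, 248, 259, 263, 274]

Fragments:
  [0,6): 6 bp
  [6,17): 11 bp
  [17,22): 5 bp
  [22,32): 10 bp
  [32,44): 12 bp
  [44,50): 6 bp
  [50,72): 22 bp
  [72,89): 17 bp
  [89,93): 4 bp
  [93,103): 10 bp
  [103,107): 4 bp
  [107,115): 8 bp
  [115,119): 4 bp
  [119,138): 19 bp
  [138,144): 6 bp
  [144,154): 10 bp
  [154,165): 11 bp
  [165,174): 9 bp
  [174,182): 8 bp
  [182,184): 2 bp
  [184,197): 13 bp
  [197,247): 50 bp
  [247,248): 1 bp
  [248,259): 11 bp
  [259,263): 4 bp
  [263,274): 11 bp
  [274,291): 17 bp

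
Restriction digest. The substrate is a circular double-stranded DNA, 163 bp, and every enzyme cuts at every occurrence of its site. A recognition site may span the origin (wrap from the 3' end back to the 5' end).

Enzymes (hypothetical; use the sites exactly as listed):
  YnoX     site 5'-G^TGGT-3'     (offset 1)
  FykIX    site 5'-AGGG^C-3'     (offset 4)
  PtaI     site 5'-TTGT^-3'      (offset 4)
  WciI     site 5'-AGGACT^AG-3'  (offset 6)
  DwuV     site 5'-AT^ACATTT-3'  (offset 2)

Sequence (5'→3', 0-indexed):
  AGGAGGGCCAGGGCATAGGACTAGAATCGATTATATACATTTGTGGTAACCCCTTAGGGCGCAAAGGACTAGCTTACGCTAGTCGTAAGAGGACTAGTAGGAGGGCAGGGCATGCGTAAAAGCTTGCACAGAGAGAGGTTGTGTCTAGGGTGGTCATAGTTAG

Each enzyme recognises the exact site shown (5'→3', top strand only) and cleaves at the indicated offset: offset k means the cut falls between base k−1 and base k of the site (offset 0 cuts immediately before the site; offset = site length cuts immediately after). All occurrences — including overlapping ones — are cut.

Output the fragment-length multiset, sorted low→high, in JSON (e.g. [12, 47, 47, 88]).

Per-enzyme occurrences:
  YnoX (GTGGT, off=1): starts [42, 149] → cuts [43, 150]
  FykIX (AGGGC, off=4): starts [3, 9, 55, 101, 106] → cuts [7, 13, 59, 105, 110]
  PtaI (TTGT, off=4): starts [40, 138] → cuts [44, 142]
  WciI (AGGACTAG, off=6): starts [16, 64, 89] → cuts [22, 70, 95]
  DwuV (ATACATTT, off=2): starts [34] → cuts [36]

All cut coordinates (distinct, sorted): [7, 13, 22, 36, 43, 44, 59, 70, 95, 105, 110, 142, 150]

Fragments:
  7→13: 6 bp
  13→22: 9 bp
  22→36: 14 bp
  36→43: 7 bp
  43→44: 1 bp
  44→59: 15 bp
  59→70: 11 bp
  70→95: 25 bp
  95→105: 10 bp
  105→110: 5 bp
  110→142: 32 bp
  142→150: 8 bp
  150→7 (wrap): 163-150+7 = 20 bp

[1,5,6,7,8,9,10,11,14,15,20,25,32]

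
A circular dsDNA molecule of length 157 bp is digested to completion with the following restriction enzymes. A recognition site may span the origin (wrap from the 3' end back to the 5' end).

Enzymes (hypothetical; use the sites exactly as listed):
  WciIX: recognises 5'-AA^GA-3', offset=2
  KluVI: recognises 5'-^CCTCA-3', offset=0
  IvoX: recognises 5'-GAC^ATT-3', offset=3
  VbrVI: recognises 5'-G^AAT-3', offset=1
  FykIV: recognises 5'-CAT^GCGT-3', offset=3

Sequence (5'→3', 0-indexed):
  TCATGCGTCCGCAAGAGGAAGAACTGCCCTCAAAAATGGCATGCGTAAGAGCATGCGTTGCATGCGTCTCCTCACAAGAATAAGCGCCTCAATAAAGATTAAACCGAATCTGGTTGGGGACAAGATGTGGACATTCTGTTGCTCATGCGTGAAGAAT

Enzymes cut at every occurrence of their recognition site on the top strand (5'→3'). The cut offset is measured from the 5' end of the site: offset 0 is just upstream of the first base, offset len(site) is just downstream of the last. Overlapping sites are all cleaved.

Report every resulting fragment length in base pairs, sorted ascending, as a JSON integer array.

Site scan:
  WciIX (AAGA, off=2): starts [12, 18, 46, 75, 94, 121, 151] → cuts [14, 20, 48, 77, 96, 123, 153]
  KluVI (CCTCA, off=0): starts [27, 69, 86] → cuts [27, 69, 86]
  IvoX (GACATT, off=3): starts [129] → cuts [132]
  VbrVI (GAAT, off=1): starts [77, 105, 153] → cuts [78, 106, 154]
  FykIV (CATGCGT, off=3): starts [1, 39, 51, 60, 143] → cuts [4, 42, 54, 63, 146]

All cut coordinates (distinct, sorted): [4, 14, 20, 27, 42, 48, 54, 63, 69, 77, 78, 86, 96, 106, 123, 132, 146, 153, 154]

Fragments:
  4→14: 10 bp
  14→20: 6 bp
  20→27: 7 bp
  27→42: 15 bp
  42→48: 6 bp
  48→54: 6 bp
  54→63: 9 bp
  63→69: 6 bp
  69→77: 8 bp
  77→78: 1 bp
  78→86: 8 bp
  86→96: 10 bp
  96→106: 10 bp
  106→123: 17 bp
  123→132: 9 bp
  132→146: 14 bp
  146→153: 7 bp
  153→154: 1 bp
  154→4 (wrap): 157-154+4 = 7 bp

[1,1,6,6,6,6,7,7,7,8,8,9,9,10,10,10,14,15,17]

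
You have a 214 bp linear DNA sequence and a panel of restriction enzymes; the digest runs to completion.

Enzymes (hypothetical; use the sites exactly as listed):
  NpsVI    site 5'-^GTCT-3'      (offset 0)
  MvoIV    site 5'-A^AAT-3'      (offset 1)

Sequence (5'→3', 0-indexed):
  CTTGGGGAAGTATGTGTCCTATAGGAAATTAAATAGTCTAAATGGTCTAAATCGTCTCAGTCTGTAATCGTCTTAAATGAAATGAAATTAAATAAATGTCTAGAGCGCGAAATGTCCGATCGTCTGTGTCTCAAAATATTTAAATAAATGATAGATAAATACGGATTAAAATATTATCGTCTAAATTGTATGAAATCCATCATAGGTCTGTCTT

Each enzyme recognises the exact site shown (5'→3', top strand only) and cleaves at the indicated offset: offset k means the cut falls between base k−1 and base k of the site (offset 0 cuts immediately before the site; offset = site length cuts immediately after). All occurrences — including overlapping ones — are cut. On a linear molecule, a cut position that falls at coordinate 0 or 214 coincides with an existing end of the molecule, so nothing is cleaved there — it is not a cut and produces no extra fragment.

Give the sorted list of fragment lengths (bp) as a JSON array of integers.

Per-enzyme occurrences:
  NpsVI GTCT/0: at [35, 44, 53, 59, 69, 97, 121, 127, 178, 205, 209] ⇒ [35, 44, 53, 59, 69, 97, 121, 127, 178, 205, 209]
  MvoIV AAAT/1: at [25, 30, 39, 48, 74, 79, 84, 89, 93, 109, 133, 141, 145, 156, 168, 182, 192] ⇒ [26, 31, 40, 49, 75, 80, 85, 90, 94, 110, 134, 142, 146, 157, 169, 183, 193]

All cut coordinates (distinct, sorted): [26, 31, 35, 40, 44, 49, 53, 59, 69, 75, 80, 85, 90, 94, 97, 110, 121, 127, 134, 142, 146, 157, 169, 178, 183, 193, 205, 209]

Fragment lengths:
  [0,26): 26 bp
  [26,31): 5 bp
  [31,35): 4 bp
  [35,40): 5 bp
  [40,44): 4 bp
  [44,49): 5 bp
  [49,53): 4 bp
  [53,59): 6 bp
  [59,69): 10 bp
  [69,75): 6 bp
  [75,80): 5 bp
  [80,85): 5 bp
  [85,90): 5 bp
  [90,94): 4 bp
  [94,97): 3 bp
  [97,110): 13 bp
  [110,121): 11 bp
  [121,127): 6 bp
  [127,134): 7 bp
  [134,142): 8 bp
  [142,146): 4 bp
  [146,157): 11 bp
  [157,169): 12 bp
  [169,178): 9 bp
  [178,183): 5 bp
  [183,193): 10 bp
  [193,205): 12 bp
  [205,209): 4 bp
  [209,214): 5 bp

[3,4,4,4,4,4,4,5,5,5,5,5,5,5,5,6,6,6,7,8,9,10,10,11,11,12,12,13,26]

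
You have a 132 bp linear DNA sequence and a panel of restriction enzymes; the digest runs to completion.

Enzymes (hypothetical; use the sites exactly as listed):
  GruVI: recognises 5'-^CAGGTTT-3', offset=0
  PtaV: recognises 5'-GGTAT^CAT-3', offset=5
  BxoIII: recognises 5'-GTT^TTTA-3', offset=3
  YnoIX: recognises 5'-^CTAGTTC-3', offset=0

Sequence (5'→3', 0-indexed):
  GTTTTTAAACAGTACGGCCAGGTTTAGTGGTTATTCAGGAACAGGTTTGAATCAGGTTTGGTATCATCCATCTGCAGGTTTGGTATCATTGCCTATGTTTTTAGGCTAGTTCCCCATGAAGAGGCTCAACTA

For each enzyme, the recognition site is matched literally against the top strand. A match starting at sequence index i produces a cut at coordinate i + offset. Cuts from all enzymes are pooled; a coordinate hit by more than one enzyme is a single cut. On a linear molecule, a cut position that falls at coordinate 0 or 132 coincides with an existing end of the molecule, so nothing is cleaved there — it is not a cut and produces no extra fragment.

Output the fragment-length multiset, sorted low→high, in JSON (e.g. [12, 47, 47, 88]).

Scan for sites:
  GruVI CAGGTTT/0: at [18, 41, 52, 74] ⇒ [18, 41, 52, 74]
  PtaV GGTATCAT/5: at [59, 81] ⇒ [64, 86]
  BxoIII GTTTTTA/3: at [0, 96] ⇒ [3, 99]
  YnoIX CTAGTTC/0: at [105] ⇒ [105]

All cut coordinates (distinct, sorted): [3, 18, 41, 52, 64, 74, 86, 99, 105]

Fragment lengths:
  [0,3): 3 bp
  [3,18): 15 bp
  [18,41): 23 bp
  [41,52): 11 bp
  [52,64): 12 bp
  [64,74): 10 bp
  [74,86): 12 bp
  [86,99): 13 bp
  [99,105): 6 bp
  [105,132): 27 bp

[3,6,10,11,12,12,13,15,23,27]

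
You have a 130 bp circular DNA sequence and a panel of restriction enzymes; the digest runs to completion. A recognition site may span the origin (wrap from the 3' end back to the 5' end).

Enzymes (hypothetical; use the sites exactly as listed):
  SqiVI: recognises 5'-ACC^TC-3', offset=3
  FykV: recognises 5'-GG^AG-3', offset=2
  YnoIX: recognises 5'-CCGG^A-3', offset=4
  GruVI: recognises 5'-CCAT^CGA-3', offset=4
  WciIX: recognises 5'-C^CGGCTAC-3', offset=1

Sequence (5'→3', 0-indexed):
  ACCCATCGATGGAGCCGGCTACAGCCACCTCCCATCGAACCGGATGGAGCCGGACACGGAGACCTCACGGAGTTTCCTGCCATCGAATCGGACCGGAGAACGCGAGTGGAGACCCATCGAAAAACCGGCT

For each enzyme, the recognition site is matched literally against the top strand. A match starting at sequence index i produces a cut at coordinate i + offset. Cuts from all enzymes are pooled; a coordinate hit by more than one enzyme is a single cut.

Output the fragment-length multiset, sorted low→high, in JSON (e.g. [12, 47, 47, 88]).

Per-enzyme occurrences:
  SqiVI (ACCTC, off=3): starts [26, 61] → cuts [29, 64]
  FykV (GGAG, off=2): starts [10, 45, 57, 68, 94, 107] → cuts [12, 47, 59, 70, 96, 109]
  YnoIX (CCGGA, off=4): starts [39, 49, 92] → cuts [43, 53, 96]
  GruVI (CCATCGA, off=4): starts [2, 31, 79, 113] → cuts [6, 35, 83, 117]
  WciIX (CCGGCTAC, off=1): starts [14, 124] → cuts [15, 125]

Pooled cuts: [6, 12, 15, 29, 35, 43, 47, 53, 59, 64, 70, 83, 96, 109, 117, 125]

Fragment lengths:
  6→12: 6 bp
  12→15: 3 bp
  15→29: 14 bp
  29→35: 6 bp
  35→43: 8 bp
  43→47: 4 bp
  47→53: 6 bp
  53→59: 6 bp
  59→64: 5 bp
  64→70: 6 bp
  70→83: 13 bp
  83→96: 13 bp
  96→109: 13 bp
  109→117: 8 bp
  117→125: 8 bp
  125→6 (wrap): 130-125+6 = 11 bp

[3,4,5,6,6,6,6,6,8,8,8,11,13,13,13,14]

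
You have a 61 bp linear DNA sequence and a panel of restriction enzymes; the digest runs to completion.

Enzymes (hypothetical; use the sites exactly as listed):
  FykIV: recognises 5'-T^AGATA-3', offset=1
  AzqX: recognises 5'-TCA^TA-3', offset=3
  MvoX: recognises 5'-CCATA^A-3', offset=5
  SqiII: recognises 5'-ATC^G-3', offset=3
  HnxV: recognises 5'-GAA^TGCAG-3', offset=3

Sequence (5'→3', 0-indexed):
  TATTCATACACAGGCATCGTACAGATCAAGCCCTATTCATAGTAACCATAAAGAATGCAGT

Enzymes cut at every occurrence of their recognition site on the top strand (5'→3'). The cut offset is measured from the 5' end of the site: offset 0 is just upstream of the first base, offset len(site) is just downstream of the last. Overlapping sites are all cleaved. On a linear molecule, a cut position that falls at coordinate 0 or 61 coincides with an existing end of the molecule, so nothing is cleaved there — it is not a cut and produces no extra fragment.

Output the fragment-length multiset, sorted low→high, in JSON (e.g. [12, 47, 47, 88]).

[5,6,6,11,12,21]

Per-enzyme occurrences:
  FykIV (TAGATA, off=1): no sites
  AzqX TCATA/3: at [3, 36] ⇒ [6, 39]
  MvoX CCATAA/5: at [45] ⇒ [50]
  SqiII ATCG/3: at [15] ⇒ [18]
  HnxV GAATGCAG/3: at [52] ⇒ [55]

Pooled cuts: [6, 18, 39, 50, 55]

Fragment lengths:
  [0,6): 6 bp
  [6,18): 12 bp
  [18,39): 21 bp
  [39,50): 11 bp
  [50,55): 5 bp
  [55,61): 6 bp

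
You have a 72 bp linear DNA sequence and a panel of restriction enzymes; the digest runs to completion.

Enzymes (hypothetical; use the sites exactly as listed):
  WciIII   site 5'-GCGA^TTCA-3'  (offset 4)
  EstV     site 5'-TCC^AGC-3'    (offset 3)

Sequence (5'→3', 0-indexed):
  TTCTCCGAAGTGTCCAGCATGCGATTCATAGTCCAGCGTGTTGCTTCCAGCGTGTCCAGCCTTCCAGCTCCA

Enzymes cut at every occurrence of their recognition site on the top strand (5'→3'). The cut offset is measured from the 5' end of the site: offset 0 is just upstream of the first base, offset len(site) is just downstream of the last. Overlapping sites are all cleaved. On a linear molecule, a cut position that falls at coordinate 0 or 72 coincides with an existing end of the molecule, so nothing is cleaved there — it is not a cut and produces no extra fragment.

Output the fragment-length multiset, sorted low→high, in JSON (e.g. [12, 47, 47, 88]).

[7,8,9,9,10,14,15]

Scan for sites:
  WciIII (GCGATTCA, off=4): starts [20] → cuts [24]
  EstV (TCCAGC, off=3): starts [12, 31, 45, 54, 62] → cuts [15, 34, 48, 57, 65]

Pooled cuts: [15, 24, 34, 48, 57, 65]

Fragment lengths:
  [0,15): 15 bp
  [15,24): 9 bp
  [24,34): 10 bp
  [34,48): 14 bp
  [48,57): 9 bp
  [57,65): 8 bp
  [65,72): 7 bp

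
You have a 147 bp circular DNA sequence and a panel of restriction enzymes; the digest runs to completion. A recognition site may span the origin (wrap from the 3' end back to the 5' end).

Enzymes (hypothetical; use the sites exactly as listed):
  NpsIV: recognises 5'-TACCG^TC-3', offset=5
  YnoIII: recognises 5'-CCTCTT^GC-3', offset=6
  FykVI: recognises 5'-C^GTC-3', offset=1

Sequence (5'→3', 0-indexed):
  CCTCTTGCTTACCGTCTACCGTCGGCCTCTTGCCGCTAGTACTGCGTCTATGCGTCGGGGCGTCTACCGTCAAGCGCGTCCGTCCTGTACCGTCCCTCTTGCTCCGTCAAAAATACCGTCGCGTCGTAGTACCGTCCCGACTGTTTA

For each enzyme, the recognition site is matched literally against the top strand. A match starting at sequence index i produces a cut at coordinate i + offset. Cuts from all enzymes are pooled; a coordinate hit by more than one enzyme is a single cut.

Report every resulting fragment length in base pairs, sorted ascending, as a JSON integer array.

[1,1,1,1,1,1,4,4,5,6,7,7,8,8,8,8,10,10,11,12,14,19]

Scan for sites:
  NpsIV (TACCGTC, off=5): starts [9, 16, 64, 87, 113, 129] → cuts [14, 21, 69, 92, 118, 134]
  YnoIII (CCTCTTGC, off=6): starts [0, 25, 94] → cuts [6, 31, 100]
  FykVI (CGTC, off=1): starts [12, 19, 44, 52, 60, 67, 76, 80, 90, 104, 116, 121, 132] → cuts [13, 20, 45, 53, 61, 68, 77, 81, 91, 105, 117, 122, 133]

All cut coordinates (distinct, sorted): [6, 13, 14, 20, 21, 31, 45, 53, 61, 68, 69, 77, 81, 91, 92, 100, 105, 117, 118, 122, 133, 134]

Fragments:
  6→13: 7 bp
  13→14: 1 bp
  14→20: 6 bp
  20→21: 1 bp
  21→31: 10 bp
  31→45: 14 bp
  45→53: 8 bp
  53→61: 8 bp
  61→68: 7 bp
  68→69: 1 bp
  69→77: 8 bp
  77→81: 4 bp
  81→91: 10 bp
  91→92: 1 bp
  92→100: 8 bp
  100→105: 5 bp
  105→117: 12 bp
  117→118: 1 bp
  118→122: 4 bp
  122→133: 11 bp
  133→134: 1 bp
  134→6 (wrap): 147-134+6 = 19 bp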